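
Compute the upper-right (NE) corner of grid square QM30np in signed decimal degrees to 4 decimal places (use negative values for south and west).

Field Q=16, M=12: +16·20° lon, +12·10° lat → SW at lon 140°, lat 30°.
Square 3, 0: +3·2° lon, +0·1° lat → SW at lon 146°, lat 30°.
Subsquare n=13, p=15: +13·0.0833333° lon, +15·0.0416667° lat → SW at lon 147.083°, lat 30.625°.
Cell spans 0.0833333° lon × 0.0416667° lat. NE corner is SW corner plus one full cell.
latitude 30.6667, longitude 147.1667.

30.6667, 147.1667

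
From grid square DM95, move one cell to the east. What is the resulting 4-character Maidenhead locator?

EM05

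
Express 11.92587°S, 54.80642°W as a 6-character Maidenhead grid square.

Add 180° to longitude and 90° to latitude: 125.1936, 78.0741.
Field: lon ⌊125.1936/20⌋ = 6 → G; lat ⌊78.0741/10⌋ = 7 → H.
Square: lon ⌊5.1936/2⌋ = 2; lat ⌊8.0741/1⌋ = 8.
Subsquare: lon ⌊1.1936/0.0833333⌋ = 14 → o; lat ⌊0.0741/0.0416667⌋ = 1 → b.

GH28ob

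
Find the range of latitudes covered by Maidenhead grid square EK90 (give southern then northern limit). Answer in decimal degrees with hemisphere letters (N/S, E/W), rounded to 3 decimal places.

10.000° N, 11.000° N

Field E=4, K=10: +4·20° lon, +10·10° lat → SW at lon -100°, lat 10°.
Square 9, 0: +9·2° lon, +0·1° lat → SW at lon -82°, lat 10°.
Cell spans 2° lon × 1° lat.
south 10.000° N, north 11.000° N.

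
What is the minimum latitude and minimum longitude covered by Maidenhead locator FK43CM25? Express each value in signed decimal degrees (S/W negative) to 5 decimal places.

13.52083, -71.81667

Field F=5, K=10: +5·20° lon, +10·10° lat → SW at lon -80°, lat 10°.
Square 4, 3: +4·2° lon, +3·1° lat → SW at lon -72°, lat 13°.
Subsquare c=2, m=12: +2·0.0833333° lon, +12·0.0416667° lat → SW at lon -71.8333°, lat 13.5°.
Extended square 2, 5: +2·0.00833333° lon, +5·0.00416667° lat → SW at lon -71.8167°, lat 13.5208°.
latitude 13.52083, longitude -71.81667.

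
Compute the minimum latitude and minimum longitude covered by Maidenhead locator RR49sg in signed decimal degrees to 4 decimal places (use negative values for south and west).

89.2500, 169.5000

Field R=17, R=17: +17·20° lon, +17·10° lat → SW at lon 160°, lat 80°.
Square 4, 9: +4·2° lon, +9·1° lat → SW at lon 168°, lat 89°.
Subsquare s=18, g=6: +18·0.0833333° lon, +6·0.0416667° lat → SW at lon 169.5°, lat 89.25°.
latitude 89.2500, longitude 169.5000.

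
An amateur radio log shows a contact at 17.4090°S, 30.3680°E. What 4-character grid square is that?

Add 180° to longitude and 90° to latitude: 210.37, 72.59.
Field: 210.37/20 → 10 → K, 72.59/10 → 7 → H; chars KH.
Square: 10.37/2 → 5, 2.59/1 → 2; chars 52.

KH52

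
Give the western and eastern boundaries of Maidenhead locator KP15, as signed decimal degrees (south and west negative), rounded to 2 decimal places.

22.00, 24.00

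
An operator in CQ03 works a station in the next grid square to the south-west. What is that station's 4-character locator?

BQ92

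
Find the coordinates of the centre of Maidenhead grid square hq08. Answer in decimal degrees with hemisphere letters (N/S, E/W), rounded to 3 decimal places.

Field H=7, Q=16: +7·20° lon, +16·10° lat → SW at lon -40°, lat 70°.
Square 0, 8: +0·2° lon, +8·1° lat → SW at lon -40°, lat 78°.
Cell spans 2° lon × 1° lat. Centre is SW corner plus half of each.
latitude 78.500° N, longitude 39.000° W.

78.500° N, 39.000° W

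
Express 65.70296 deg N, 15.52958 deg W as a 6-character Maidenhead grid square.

IP25fq

Add 180° to longitude and 90° to latitude: 164.4704, 155.7030.
Field: lon ⌊164.4704/20⌋ = 8 → I; lat ⌊155.7030/10⌋ = 15 → P.
Square: lon ⌊4.4704/2⌋ = 2; lat ⌊5.7030/1⌋ = 5.
Subsquare: lon ⌊0.4704/0.0833333⌋ = 5 → f; lat ⌊0.7030/0.0416667⌋ = 16 → q.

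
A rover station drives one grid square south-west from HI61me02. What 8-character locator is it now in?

Longitude extended square 0; −1 → -1, wraps to 9, carry into subsquare.
Longitude subsquare m = 12; −1 → 11 = l.
Latitude extended square 2; −1 → 1.

HI61le91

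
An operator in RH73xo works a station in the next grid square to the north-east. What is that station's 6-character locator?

Longitude subsquare x = 23; +1 → 24, wraps to 0 = a, carry into square.
Longitude square 7; +1 → 8.
Latitude subsquare o = 14; +1 → 15 = p.

RH83ap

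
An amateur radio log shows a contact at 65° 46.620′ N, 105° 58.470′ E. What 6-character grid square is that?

OP25xs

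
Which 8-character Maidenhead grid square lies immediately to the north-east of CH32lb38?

CH32lb49

Longitude extended square 3; +1 → 4.
Latitude extended square 8; +1 → 9.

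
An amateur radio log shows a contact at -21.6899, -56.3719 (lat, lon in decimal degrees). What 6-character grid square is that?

GG18th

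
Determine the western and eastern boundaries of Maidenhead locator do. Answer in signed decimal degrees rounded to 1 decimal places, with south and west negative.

-120.0, -100.0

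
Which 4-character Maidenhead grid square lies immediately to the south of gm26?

Latitude square 6; −1 → 5.
The longitude characters are unchanged.

GM25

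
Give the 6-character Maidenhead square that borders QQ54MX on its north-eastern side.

QQ55na

Longitude subsquare m = 12; +1 → 13 = n.
Latitude subsquare x = 23; +1 → 24, wraps to 0 = a, carry into square.
Latitude square 4; +1 → 5.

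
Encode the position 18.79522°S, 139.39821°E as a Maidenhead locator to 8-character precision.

PH91qe79

Offset from 180°W / 90°S: lon 319.39821°, lat 71.20478°.
Field: 319.39821/20 → 15 → P, 71.20478/10 → 7 → H; chars PH.
Square: 19.39821/2 → 9, 1.20478/1 → 1; chars 91.
Subsquare: 1.39821/0.0833333 → 16 → q, 0.20478/0.0416667 → 4 → e; chars qe.
Extended square: 0.06488/0.00833333 → 7, 0.03811/0.00416667 → 9; chars 79.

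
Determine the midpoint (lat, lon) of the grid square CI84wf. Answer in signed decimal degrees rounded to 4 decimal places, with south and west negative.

Field C=2, I=8: +2·20° lon, +8·10° lat → SW at lon -140°, lat -10°.
Square 8, 4: +8·2° lon, +4·1° lat → SW at lon -124°, lat -6°.
Subsquare w=22, f=5: +22·0.0833333° lon, +5·0.0416667° lat → SW at lon -122.167°, lat -5.79167°.
Cell spans 0.0833333° lon × 0.0416667° lat. Centre is SW corner plus half of each.
latitude -5.7708, longitude -122.1250.

-5.7708, -122.1250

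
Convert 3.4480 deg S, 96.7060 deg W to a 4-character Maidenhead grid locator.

EI16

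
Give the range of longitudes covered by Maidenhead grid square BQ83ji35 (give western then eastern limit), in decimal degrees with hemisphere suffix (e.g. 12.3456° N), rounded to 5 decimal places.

143.22500° W, 143.21667° W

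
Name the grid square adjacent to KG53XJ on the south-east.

Longitude subsquare x = 23; +1 → 24, wraps to 0 = a, carry into square.
Longitude square 5; +1 → 6.
Latitude subsquare j = 9; −1 → 8 = i.

KG63ai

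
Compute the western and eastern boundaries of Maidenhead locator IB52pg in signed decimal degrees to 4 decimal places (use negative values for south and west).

-8.7500, -8.6667

Field I=8, B=1: +8·20° lon, +1·10° lat → SW at lon -20°, lat -80°.
Square 5, 2: +5·2° lon, +2·1° lat → SW at lon -10°, lat -78°.
Subsquare p=15, g=6: +15·0.0833333° lon, +6·0.0416667° lat → SW at lon -8.75°, lat -77.75°.
Cell spans 0.0833333° lon × 0.0416667° lat.
west -8.7500, east -8.6667.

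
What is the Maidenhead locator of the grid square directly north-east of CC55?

CC66

Longitude square 5; +1 → 6.
Latitude square 5; +1 → 6.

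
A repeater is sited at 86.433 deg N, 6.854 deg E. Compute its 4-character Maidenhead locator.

Shift to the Maidenhead origin (180°W, 90°S): lon 186.85, lat 176.43.
Field: 186.85/20 → 9 → J, 176.43/10 → 17 → R; chars JR.
Square: 6.85/2 → 3, 6.43/1 → 6; chars 36.

JR36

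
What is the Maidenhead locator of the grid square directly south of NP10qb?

Latitude subsquare b = 1; −1 → 0 = a.
The longitude characters are unchanged.

NP10qa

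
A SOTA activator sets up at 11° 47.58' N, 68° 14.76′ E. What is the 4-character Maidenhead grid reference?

Shift to the Maidenhead origin (180°W, 90°S): lon 248.25, lat 101.79.
Field (20°×10°, letters A–R): lon ⌊248.25/20⌋ = 12 → M; lat ⌊101.79/10⌋ = 10 → K.
Square (2°×1°, digits 0–9): lon ⌊8.25/2⌋ = 4; lat ⌊1.79/1⌋ = 1.

MK41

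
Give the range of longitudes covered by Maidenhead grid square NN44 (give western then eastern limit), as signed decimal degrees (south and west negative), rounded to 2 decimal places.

Field N=13, N=13: +13·20° lon, +13·10° lat → SW at lon 80°, lat 40°.
Square 4, 4: +4·2° lon, +4·1° lat → SW at lon 88°, lat 44°.
Cell spans 2° lon × 1° lat.
west 88.00, east 90.00.

88.00, 90.00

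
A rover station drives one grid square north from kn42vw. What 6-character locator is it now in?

Latitude subsquare w = 22; +1 → 23 = x.
The longitude characters are unchanged.

KN42vx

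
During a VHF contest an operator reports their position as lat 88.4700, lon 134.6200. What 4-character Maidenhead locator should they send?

PR78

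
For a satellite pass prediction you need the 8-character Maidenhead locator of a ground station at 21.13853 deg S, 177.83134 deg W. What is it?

AG18cu06

Offset from 180°W / 90°S: lon 2.16866°, lat 68.86147°.
Field (20°×10°, letters A–R): lon ⌊2.16866/20⌋ = 0 → A; lat ⌊68.86147/10⌋ = 6 → G.
Square (2°×1°, digits 0–9): lon ⌊2.16866/2⌋ = 1; lat ⌊8.86147/1⌋ = 8.
Subsquare (5′×2.5′, letters a–x): lon ⌊0.16866/0.0833333⌋ = 2 → c; lat ⌊0.86147/0.0416667⌋ = 20 → u.
Extended square (30″×15″, digits 0–9): lon ⌊0.00199/0.00833333⌋ = 0; lat ⌊0.02814/0.00416667⌋ = 6.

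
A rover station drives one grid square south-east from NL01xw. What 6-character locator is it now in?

Longitude subsquare x = 23; +1 → 24, wraps to 0 = a, carry into square.
Longitude square 0; +1 → 1.
Latitude subsquare w = 22; −1 → 21 = v.

NL11av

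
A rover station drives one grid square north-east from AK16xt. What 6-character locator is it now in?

AK26au

Longitude subsquare x = 23; +1 → 24, wraps to 0 = a, carry into square.
Longitude square 1; +1 → 2.
Latitude subsquare t = 19; +1 → 20 = u.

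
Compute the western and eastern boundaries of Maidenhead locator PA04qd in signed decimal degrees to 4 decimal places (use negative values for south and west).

121.3333, 121.4167

Field P=15, A=0: +15·20° lon, +0·10° lat → SW at lon 120°, lat -90°.
Square 0, 4: +0·2° lon, +4·1° lat → SW at lon 120°, lat -86°.
Subsquare q=16, d=3: +16·0.0833333° lon, +3·0.0416667° lat → SW at lon 121.333°, lat -85.875°.
Cell spans 0.0833333° lon × 0.0416667° lat.
west 121.3333, east 121.4167.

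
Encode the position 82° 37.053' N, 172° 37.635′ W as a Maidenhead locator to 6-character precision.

Offset from 180°W / 90°S: lon 7.3727°, lat 172.6175°.
Field (20°×10°, letters A–R): lon ⌊7.3727/20⌋ = 0 → A; lat ⌊172.6175/10⌋ = 17 → R.
Square (2°×1°, digits 0–9): lon ⌊7.3727/2⌋ = 3; lat ⌊2.6175/1⌋ = 2.
Subsquare (5′×2.5′, letters a–x): lon ⌊1.3727/0.0833333⌋ = 16 → q; lat ⌊0.6175/0.0416667⌋ = 14 → o.

AR32qo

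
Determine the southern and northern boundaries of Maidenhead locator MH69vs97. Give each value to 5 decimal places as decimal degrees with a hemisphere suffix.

10.22083° S, 10.21667° S

Field M=12, H=7: +12·20° lon, +7·10° lat → SW at lon 60°, lat -20°.
Square 6, 9: +6·2° lon, +9·1° lat → SW at lon 72°, lat -11°.
Subsquare v=21, s=18: +21·0.0833333° lon, +18·0.0416667° lat → SW at lon 73.75°, lat -10.25°.
Extended square 9, 7: +9·0.00833333° lon, +7·0.00416667° lat → SW at lon 73.825°, lat -10.2208°.
Cell spans 0.00833333° lon × 0.00416667° lat.
south 10.22083° S, north 10.21667° S.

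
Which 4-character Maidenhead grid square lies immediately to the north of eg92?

Latitude square 2; +1 → 3.
The longitude characters are unchanged.

EG93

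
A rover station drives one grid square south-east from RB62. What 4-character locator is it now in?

Longitude square 6; +1 → 7.
Latitude square 2; −1 → 1.

RB71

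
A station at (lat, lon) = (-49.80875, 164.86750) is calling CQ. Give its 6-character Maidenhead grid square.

RE20ke

Offset from 180°W / 90°S: lon 344.8675°, lat 40.1912°.
Field (20°×10°, letters A–R): lon ⌊344.8675/20⌋ = 17 → R; lat ⌊40.1912/10⌋ = 4 → E.
Square (2°×1°, digits 0–9): lon ⌊4.8675/2⌋ = 2; lat ⌊0.1912/1⌋ = 0.
Subsquare (5′×2.5′, letters a–x): lon ⌊0.8675/0.0833333⌋ = 10 → k; lat ⌊0.1912/0.0416667⌋ = 4 → e.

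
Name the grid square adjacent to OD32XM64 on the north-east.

OD32xm75

Longitude extended square 6; +1 → 7.
Latitude extended square 4; +1 → 5.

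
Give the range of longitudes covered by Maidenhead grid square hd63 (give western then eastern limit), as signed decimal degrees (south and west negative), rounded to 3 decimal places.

-28.000, -26.000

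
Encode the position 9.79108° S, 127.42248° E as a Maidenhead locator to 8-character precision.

PI30rf00

Shift to the Maidenhead origin (180°W, 90°S): lon 307.42248, lat 80.20892.
Field (20°×10°, letters A–R): lon ⌊307.42248/20⌋ = 15 → P; lat ⌊80.20892/10⌋ = 8 → I.
Square (2°×1°, digits 0–9): lon ⌊7.42248/2⌋ = 3; lat ⌊0.20892/1⌋ = 0.
Subsquare (5′×2.5′, letters a–x): lon ⌊1.42248/0.0833333⌋ = 17 → r; lat ⌊0.20892/0.0416667⌋ = 5 → f.
Extended square (30″×15″, digits 0–9): lon ⌊0.00581/0.00833333⌋ = 0; lat ⌊0.00059/0.00416667⌋ = 0.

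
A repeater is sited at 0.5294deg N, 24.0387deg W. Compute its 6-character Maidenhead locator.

Add 180° to longitude and 90° to latitude: 155.9613, 90.5294.
Field: 155.9613/20 → 7 → H, 90.5294/10 → 9 → J; chars HJ.
Square: 15.9613/2 → 7, 0.5294/1 → 0; chars 70.
Subsquare: 1.9613/0.0833333 → 23 → x, 0.5294/0.0416667 → 12 → m; chars xm.

HJ70xm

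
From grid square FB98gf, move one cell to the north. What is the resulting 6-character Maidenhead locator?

FB98gg

Latitude subsquare f = 5; +1 → 6 = g.
The longitude characters are unchanged.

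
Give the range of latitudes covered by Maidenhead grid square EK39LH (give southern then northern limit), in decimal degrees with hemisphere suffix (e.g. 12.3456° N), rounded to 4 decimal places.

Field E=4, K=10: +4·20° lon, +10·10° lat → SW at lon -100°, lat 10°.
Square 3, 9: +3·2° lon, +9·1° lat → SW at lon -94°, lat 19°.
Subsquare l=11, h=7: +11·0.0833333° lon, +7·0.0416667° lat → SW at lon -93.0833°, lat 19.2917°.
Cell spans 0.0833333° lon × 0.0416667° lat.
south 19.2917° N, north 19.3333° N.

19.2917° N, 19.3333° N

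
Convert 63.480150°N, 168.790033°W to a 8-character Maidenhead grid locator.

AP53ol55

Shift to the Maidenhead origin (180°W, 90°S): lon 11.20997, lat 153.48015.
Field: 11.20997/20 → 0 → A, 153.48015/10 → 15 → P; chars AP.
Square: 11.20997/2 → 5, 3.48015/1 → 3; chars 53.
Subsquare: 1.20997/0.0833333 → 14 → o, 0.48015/0.0416667 → 11 → l; chars ol.
Extended square: 0.04330/0.00833333 → 5, 0.02182/0.00416667 → 5; chars 55.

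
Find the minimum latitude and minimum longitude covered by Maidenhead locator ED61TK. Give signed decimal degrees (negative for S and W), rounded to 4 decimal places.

-58.5833, -86.4167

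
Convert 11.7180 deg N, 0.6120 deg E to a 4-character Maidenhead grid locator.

Add 180° to longitude and 90° to latitude: 180.61, 101.72.
Field: lon ⌊180.61/20⌋ = 9 → J; lat ⌊101.72/10⌋ = 10 → K.
Square: lon ⌊0.61/2⌋ = 0; lat ⌊1.72/1⌋ = 1.

JK01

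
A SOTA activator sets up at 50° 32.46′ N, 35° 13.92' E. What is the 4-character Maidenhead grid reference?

KO70

Offset from 180°W / 90°S: lon 215.23°, lat 140.54°.
Field (20°×10°, letters A–R): lon ⌊215.23/20⌋ = 10 → K; lat ⌊140.54/10⌋ = 14 → O.
Square (2°×1°, digits 0–9): lon ⌊15.23/2⌋ = 7; lat ⌊0.54/1⌋ = 0.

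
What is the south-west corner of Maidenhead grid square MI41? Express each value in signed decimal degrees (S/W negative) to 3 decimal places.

Field M=12, I=8: +12·20° lon, +8·10° lat → SW at lon 60°, lat -10°.
Square 4, 1: +4·2° lon, +1·1° lat → SW at lon 68°, lat -9°.
latitude -9.000, longitude 68.000.

-9.000, 68.000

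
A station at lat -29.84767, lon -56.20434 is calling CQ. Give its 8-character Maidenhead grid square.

Add 180° to longitude and 90° to latitude: 123.79566, 60.15233.
Field: 123.79566/20 → 6 → G, 60.15233/10 → 6 → G; chars GG.
Square: 3.79566/2 → 1, 0.15233/1 → 0; chars 10.
Subsquare: 1.79566/0.0833333 → 21 → v, 0.15233/0.0416667 → 3 → d; chars vd.
Extended square: 0.04566/0.00833333 → 5, 0.02733/0.00416667 → 6; chars 56.

GG10vd56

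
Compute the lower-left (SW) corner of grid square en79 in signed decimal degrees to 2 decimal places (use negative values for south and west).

Field E=4, N=13: +4·20° lon, +13·10° lat → SW at lon -100°, lat 40°.
Square 7, 9: +7·2° lon, +9·1° lat → SW at lon -86°, lat 49°.
latitude 49.00, longitude -86.00.

49.00, -86.00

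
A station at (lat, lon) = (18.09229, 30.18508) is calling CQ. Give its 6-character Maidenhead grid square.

Add 180° to longitude and 90° to latitude: 210.1851, 108.0923.
Field: lon ⌊210.1851/20⌋ = 10 → K; lat ⌊108.0923/10⌋ = 10 → K.
Square: lon ⌊10.1851/2⌋ = 5; lat ⌊8.0923/1⌋ = 8.
Subsquare: lon ⌊0.1851/0.0833333⌋ = 2 → c; lat ⌊0.0923/0.0416667⌋ = 2 → c.

KK58cc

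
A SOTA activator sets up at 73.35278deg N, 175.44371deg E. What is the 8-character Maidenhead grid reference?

Shift to the Maidenhead origin (180°W, 90°S): lon 355.44371, lat 163.35278.
Field (20°×10°, letters A–R): 355.44371/20 → 17 → R, 163.35278/10 → 16 → Q; chars RQ.
Square (2°×1°, digits 0–9): 15.44371/2 → 7, 3.35278/1 → 3; chars 73.
Subsquare (5′×2.5′, letters a–x): 1.44371/0.0833333 → 17 → r, 0.35278/0.0416667 → 8 → i; chars ri.
Extended square (30″×15″, digits 0–9): 0.02704/0.00833333 → 3, 0.01945/0.00416667 → 4; chars 34.

RQ73ri34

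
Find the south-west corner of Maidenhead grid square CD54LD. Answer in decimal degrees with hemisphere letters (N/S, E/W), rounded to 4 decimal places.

Field C=2, D=3: +2·20° lon, +3·10° lat → SW at lon -140°, lat -60°.
Square 5, 4: +5·2° lon, +4·1° lat → SW at lon -130°, lat -56°.
Subsquare l=11, d=3: +11·0.0833333° lon, +3·0.0416667° lat → SW at lon -129.083°, lat -55.875°.
latitude 55.8750° S, longitude 129.0833° W.

55.8750° S, 129.0833° W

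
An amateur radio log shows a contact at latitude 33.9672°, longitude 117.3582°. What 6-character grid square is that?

Add 180° to longitude and 90° to latitude: 297.3582, 123.9672.
Field (20°×10°, letters A–R): lon ⌊297.3582/20⌋ = 14 → O; lat ⌊123.9672/10⌋ = 12 → M.
Square (2°×1°, digits 0–9): lon ⌊17.3582/2⌋ = 8; lat ⌊3.9672/1⌋ = 3.
Subsquare (5′×2.5′, letters a–x): lon ⌊1.3582/0.0833333⌋ = 16 → q; lat ⌊0.9672/0.0416667⌋ = 23 → x.

OM83qx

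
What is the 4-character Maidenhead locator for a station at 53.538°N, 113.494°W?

DO33

Add 180° to longitude and 90° to latitude: 66.51, 143.54.
Field (20°×10°, letters A–R): lon ⌊66.51/20⌋ = 3 → D; lat ⌊143.54/10⌋ = 14 → O.
Square (2°×1°, digits 0–9): lon ⌊6.51/2⌋ = 3; lat ⌊3.54/1⌋ = 3.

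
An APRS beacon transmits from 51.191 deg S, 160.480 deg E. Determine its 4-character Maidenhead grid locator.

RD08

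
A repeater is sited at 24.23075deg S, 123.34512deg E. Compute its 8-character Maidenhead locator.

PG15qs14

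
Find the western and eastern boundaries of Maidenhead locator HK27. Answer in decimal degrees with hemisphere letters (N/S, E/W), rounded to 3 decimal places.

36.000° W, 34.000° W

Field H=7, K=10: +7·20° lon, +10·10° lat → SW at lon -40°, lat 10°.
Square 2, 7: +2·2° lon, +7·1° lat → SW at lon -36°, lat 17°.
Cell spans 2° lon × 1° lat.
west 36.000° W, east 34.000° W.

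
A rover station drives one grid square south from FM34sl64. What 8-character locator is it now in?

FM34sl63

Latitude extended square 4; −1 → 3.
The longitude characters are unchanged.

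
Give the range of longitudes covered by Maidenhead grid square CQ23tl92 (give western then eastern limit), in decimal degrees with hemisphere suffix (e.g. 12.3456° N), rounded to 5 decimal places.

134.34167° W, 134.33333° W

Field C=2, Q=16: +2·20° lon, +16·10° lat → SW at lon -140°, lat 70°.
Square 2, 3: +2·2° lon, +3·1° lat → SW at lon -136°, lat 73°.
Subsquare t=19, l=11: +19·0.0833333° lon, +11·0.0416667° lat → SW at lon -134.417°, lat 73.4583°.
Extended square 9, 2: +9·0.00833333° lon, +2·0.00416667° lat → SW at lon -134.342°, lat 73.4667°.
Cell spans 0.00833333° lon × 0.00416667° lat.
west 134.34167° W, east 134.33333° W.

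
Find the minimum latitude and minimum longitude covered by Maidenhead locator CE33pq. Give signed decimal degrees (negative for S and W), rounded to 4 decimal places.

-46.3333, -132.7500

Field C=2, E=4: +2·20° lon, +4·10° lat → SW at lon -140°, lat -50°.
Square 3, 3: +3·2° lon, +3·1° lat → SW at lon -134°, lat -47°.
Subsquare p=15, q=16: +15·0.0833333° lon, +16·0.0416667° lat → SW at lon -132.75°, lat -46.3333°.
latitude -46.3333, longitude -132.7500.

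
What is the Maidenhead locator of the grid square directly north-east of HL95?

Longitude square 9; +1 → 10, wraps to 0, carry into field.
Longitude field H = 7; +1 → 8 = I.
Latitude square 5; +1 → 6.

IL06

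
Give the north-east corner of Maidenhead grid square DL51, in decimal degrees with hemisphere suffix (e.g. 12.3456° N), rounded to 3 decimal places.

Field D=3, L=11: +3·20° lon, +11·10° lat → SW at lon -120°, lat 20°.
Square 5, 1: +5·2° lon, +1·1° lat → SW at lon -110°, lat 21°.
Cell spans 2° lon × 1° lat. NE corner is SW corner plus one full cell.
latitude 22.000° N, longitude 108.000° W.

22.000° N, 108.000° W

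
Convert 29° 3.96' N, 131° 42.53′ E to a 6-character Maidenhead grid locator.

PL59ub

Offset from 180°W / 90°S: lon 311.7088°, lat 119.0660°.
Field: 311.7088/20 → 15 → P, 119.0660/10 → 11 → L; chars PL.
Square: 11.7088/2 → 5, 9.0660/1 → 9; chars 59.
Subsquare: 1.7088/0.0833333 → 20 → u, 0.0660/0.0416667 → 1 → b; chars ub.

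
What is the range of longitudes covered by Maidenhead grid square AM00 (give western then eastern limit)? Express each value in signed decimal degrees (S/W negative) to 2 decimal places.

Field A=0, M=12: +0·20° lon, +12·10° lat → SW at lon -180°, lat 30°.
Square 0, 0: +0·2° lon, +0·1° lat → SW at lon -180°, lat 30°.
Cell spans 2° lon × 1° lat.
west -180.00, east -178.00.

-180.00, -178.00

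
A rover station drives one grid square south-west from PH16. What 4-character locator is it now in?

PH05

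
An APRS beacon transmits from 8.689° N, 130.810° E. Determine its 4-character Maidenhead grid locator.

PJ58

Offset from 180°W / 90°S: lon 310.81°, lat 98.69°.
Field: lon ⌊310.81/20⌋ = 15 → P; lat ⌊98.69/10⌋ = 9 → J.
Square: lon ⌊10.81/2⌋ = 5; lat ⌊8.69/1⌋ = 8.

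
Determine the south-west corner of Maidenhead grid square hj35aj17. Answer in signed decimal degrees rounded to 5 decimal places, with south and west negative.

5.40417, -33.99167

Field H=7, J=9: +7·20° lon, +9·10° lat → SW at lon -40°, lat 0°.
Square 3, 5: +3·2° lon, +5·1° lat → SW at lon -34°, lat 5°.
Subsquare a=0, j=9: +0·0.0833333° lon, +9·0.0416667° lat → SW at lon -34°, lat 5.375°.
Extended square 1, 7: +1·0.00833333° lon, +7·0.00416667° lat → SW at lon -33.9917°, lat 5.40417°.
latitude 5.40417, longitude -33.99167.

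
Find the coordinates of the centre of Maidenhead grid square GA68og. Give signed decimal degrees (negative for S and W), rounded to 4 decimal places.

-81.7292, -46.7917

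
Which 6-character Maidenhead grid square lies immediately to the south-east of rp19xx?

RP29aw

Longitude subsquare x = 23; +1 → 24, wraps to 0 = a, carry into square.
Longitude square 1; +1 → 2.
Latitude subsquare x = 23; −1 → 22 = w.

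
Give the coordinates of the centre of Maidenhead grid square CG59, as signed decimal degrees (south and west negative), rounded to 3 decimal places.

Field C=2, G=6: +2·20° lon, +6·10° lat → SW at lon -140°, lat -30°.
Square 5, 9: +5·2° lon, +9·1° lat → SW at lon -130°, lat -21°.
Cell spans 2° lon × 1° lat. Centre is SW corner plus half of each.
latitude -20.500, longitude -129.000.

-20.500, -129.000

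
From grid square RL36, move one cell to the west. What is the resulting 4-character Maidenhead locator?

RL26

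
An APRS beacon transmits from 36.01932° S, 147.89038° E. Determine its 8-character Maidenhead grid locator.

Add 180° to longitude and 90° to latitude: 327.89038, 53.98068.
Field: 327.89038/20 → 16 → Q, 53.98068/10 → 5 → F; chars QF.
Square: 7.89038/2 → 3, 3.98068/1 → 3; chars 33.
Subsquare: 1.89038/0.0833333 → 22 → w, 0.98068/0.0416667 → 23 → x; chars wx.
Extended square: 0.05705/0.00833333 → 6, 0.02235/0.00416667 → 5; chars 65.

QF33wx65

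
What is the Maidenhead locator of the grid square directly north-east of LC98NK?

LC98ol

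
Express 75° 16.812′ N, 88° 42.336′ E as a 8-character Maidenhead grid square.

NQ45ig47

Shift to the Maidenhead origin (180°W, 90°S): lon 268.70560, lat 165.28020.
Field: lon ⌊268.70560/20⌋ = 13 → N; lat ⌊165.28020/10⌋ = 16 → Q.
Square: lon ⌊8.70560/2⌋ = 4; lat ⌊5.28020/1⌋ = 5.
Subsquare: lon ⌊0.70560/0.0833333⌋ = 8 → i; lat ⌊0.28020/0.0416667⌋ = 6 → g.
Extended square: lon ⌊0.03893/0.00833333⌋ = 4; lat ⌊0.03020/0.00416667⌋ = 7.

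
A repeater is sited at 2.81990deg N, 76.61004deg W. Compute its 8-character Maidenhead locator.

Shift to the Maidenhead origin (180°W, 90°S): lon 103.38996, lat 92.81990.
Field: 103.38996/20 → 5 → F, 92.81990/10 → 9 → J; chars FJ.
Square: 3.38996/2 → 1, 2.81990/1 → 2; chars 12.
Subsquare: 1.38996/0.0833333 → 16 → q, 0.81990/0.0416667 → 19 → t; chars qt.
Extended square: 0.05663/0.00833333 → 6, 0.02823/0.00416667 → 6; chars 66.

FJ12qt66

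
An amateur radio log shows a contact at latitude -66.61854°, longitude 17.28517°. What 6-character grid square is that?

JC83pj

Shift to the Maidenhead origin (180°W, 90°S): lon 197.2852, lat 23.3815.
Field: lon ⌊197.2852/20⌋ = 9 → J; lat ⌊23.3815/10⌋ = 2 → C.
Square: lon ⌊17.2852/2⌋ = 8; lat ⌊3.3815/1⌋ = 3.
Subsquare: lon ⌊1.2852/0.0833333⌋ = 15 → p; lat ⌊0.3815/0.0416667⌋ = 9 → j.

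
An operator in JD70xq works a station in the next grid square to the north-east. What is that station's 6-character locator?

Longitude subsquare x = 23; +1 → 24, wraps to 0 = a, carry into square.
Longitude square 7; +1 → 8.
Latitude subsquare q = 16; +1 → 17 = r.

JD80ar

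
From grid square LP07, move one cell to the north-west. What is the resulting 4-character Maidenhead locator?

KP98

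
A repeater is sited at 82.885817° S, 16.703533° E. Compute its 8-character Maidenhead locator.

JA87ic47

Add 180° to longitude and 90° to latitude: 196.70353, 7.11418.
Field (20°×10°, letters A–R): 196.70353/20 → 9 → J, 7.11418/10 → 0 → A; chars JA.
Square (2°×1°, digits 0–9): 16.70353/2 → 8, 7.11418/1 → 7; chars 87.
Subsquare (5′×2.5′, letters a–x): 0.70353/0.0833333 → 8 → i, 0.11418/0.0416667 → 2 → c; chars ic.
Extended square (30″×15″, digits 0–9): 0.03687/0.00833333 → 4, 0.03085/0.00416667 → 7; chars 47.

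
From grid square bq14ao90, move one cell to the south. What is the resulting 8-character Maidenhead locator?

Latitude extended square 0; −1 → -1, wraps to 9, carry into subsquare.
Latitude subsquare o = 14; −1 → 13 = n.
The longitude characters are unchanged.

BQ14an99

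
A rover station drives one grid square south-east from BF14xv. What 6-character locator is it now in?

Longitude subsquare x = 23; +1 → 24, wraps to 0 = a, carry into square.
Longitude square 1; +1 → 2.
Latitude subsquare v = 21; −1 → 20 = u.

BF24au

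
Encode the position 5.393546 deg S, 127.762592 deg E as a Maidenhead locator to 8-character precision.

PI34vo15

Add 180° to longitude and 90° to latitude: 307.76259, 84.60645.
Field: 307.76259/20 → 15 → P, 84.60645/10 → 8 → I; chars PI.
Square: 7.76259/2 → 3, 4.60645/1 → 4; chars 34.
Subsquare: 1.76259/0.0833333 → 21 → v, 0.60645/0.0416667 → 14 → o; chars vo.
Extended square: 0.01259/0.00833333 → 1, 0.02312/0.00416667 → 5; chars 15.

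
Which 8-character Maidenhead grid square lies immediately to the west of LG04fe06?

LG04ee96

Longitude extended square 0; −1 → -1, wraps to 9, carry into subsquare.
Longitude subsquare f = 5; −1 → 4 = e.
The latitude characters are unchanged.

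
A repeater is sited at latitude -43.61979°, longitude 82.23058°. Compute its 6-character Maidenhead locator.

NE16cj

Offset from 180°W / 90°S: lon 262.2306°, lat 46.3802°.
Field: lon ⌊262.2306/20⌋ = 13 → N; lat ⌊46.3802/10⌋ = 4 → E.
Square: lon ⌊2.2306/2⌋ = 1; lat ⌊6.3802/1⌋ = 6.
Subsquare: lon ⌊0.2306/0.0833333⌋ = 2 → c; lat ⌊0.3802/0.0416667⌋ = 9 → j.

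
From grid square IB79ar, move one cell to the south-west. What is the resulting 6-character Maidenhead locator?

IB69xq

Longitude subsquare a = 0; −1 → -1, wraps to 23 = x, carry into square.
Longitude square 7; −1 → 6.
Latitude subsquare r = 17; −1 → 16 = q.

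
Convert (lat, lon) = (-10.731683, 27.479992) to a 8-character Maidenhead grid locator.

KH39rg74

Shift to the Maidenhead origin (180°W, 90°S): lon 207.47999, lat 79.26832.
Field: lon ⌊207.47999/20⌋ = 10 → K; lat ⌊79.26832/10⌋ = 7 → H.
Square: lon ⌊7.47999/2⌋ = 3; lat ⌊9.26832/1⌋ = 9.
Subsquare: lon ⌊1.47999/0.0833333⌋ = 17 → r; lat ⌊0.26832/0.0416667⌋ = 6 → g.
Extended square: lon ⌊0.06333/0.00833333⌋ = 7; lat ⌊0.01832/0.00416667⌋ = 4.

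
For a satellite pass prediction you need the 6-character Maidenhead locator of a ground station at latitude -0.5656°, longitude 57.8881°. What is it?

Shift to the Maidenhead origin (180°W, 90°S): lon 237.8881, lat 89.4344.
Field: 237.8881/20 → 11 → L, 89.4344/10 → 8 → I; chars LI.
Square: 17.8881/2 → 8, 9.4344/1 → 9; chars 89.
Subsquare: 1.8881/0.0833333 → 22 → w, 0.4344/0.0416667 → 10 → k; chars wk.

LI89wk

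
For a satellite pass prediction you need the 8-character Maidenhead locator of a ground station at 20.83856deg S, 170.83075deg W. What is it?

Offset from 180°W / 90°S: lon 9.16925°, lat 69.16144°.
Field: 9.16925/20 → 0 → A, 69.16144/10 → 6 → G; chars AG.
Square: 9.16925/2 → 4, 9.16144/1 → 9; chars 49.
Subsquare: 1.16925/0.0833333 → 14 → o, 0.16144/0.0416667 → 3 → d; chars od.
Extended square: 0.00258/0.00833333 → 0, 0.03644/0.00416667 → 8; chars 08.

AG49od08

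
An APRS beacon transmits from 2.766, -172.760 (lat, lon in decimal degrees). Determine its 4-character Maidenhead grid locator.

Offset from 180°W / 90°S: lon 7.24°, lat 92.77°.
Field (20°×10°, letters A–R): 7.24/20 → 0 → A, 92.77/10 → 9 → J; chars AJ.
Square (2°×1°, digits 0–9): 7.24/2 → 3, 2.77/1 → 2; chars 32.

AJ32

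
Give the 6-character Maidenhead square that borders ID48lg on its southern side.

ID48lf

Latitude subsquare g = 6; −1 → 5 = f.
The longitude characters are unchanged.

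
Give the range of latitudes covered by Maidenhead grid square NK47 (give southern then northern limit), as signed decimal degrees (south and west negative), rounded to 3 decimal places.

Field N=13, K=10: +13·20° lon, +10·10° lat → SW at lon 80°, lat 10°.
Square 4, 7: +4·2° lon, +7·1° lat → SW at lon 88°, lat 17°.
Cell spans 2° lon × 1° lat.
south 17.000, north 18.000.

17.000, 18.000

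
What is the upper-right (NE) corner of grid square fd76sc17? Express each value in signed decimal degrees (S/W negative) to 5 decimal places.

-53.88333, -64.48333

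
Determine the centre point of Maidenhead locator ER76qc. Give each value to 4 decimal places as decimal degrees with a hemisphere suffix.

86.1042° N, 84.6250° W

Field E=4, R=17: +4·20° lon, +17·10° lat → SW at lon -100°, lat 80°.
Square 7, 6: +7·2° lon, +6·1° lat → SW at lon -86°, lat 86°.
Subsquare q=16, c=2: +16·0.0833333° lon, +2·0.0416667° lat → SW at lon -84.6667°, lat 86.0833°.
Cell spans 0.0833333° lon × 0.0416667° lat. Centre is SW corner plus half of each.
latitude 86.1042° N, longitude 84.6250° W.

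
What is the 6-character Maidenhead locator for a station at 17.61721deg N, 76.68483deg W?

Shift to the Maidenhead origin (180°W, 90°S): lon 103.3152, lat 107.6172.
Field: 103.3152/20 → 5 → F, 107.6172/10 → 10 → K; chars FK.
Square: 3.3152/2 → 1, 7.6172/1 → 7; chars 17.
Subsquare: 1.3152/0.0833333 → 15 → p, 0.6172/0.0416667 → 14 → o; chars po.

FK17po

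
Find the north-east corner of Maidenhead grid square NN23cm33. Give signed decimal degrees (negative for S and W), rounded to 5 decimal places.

43.51667, 84.20000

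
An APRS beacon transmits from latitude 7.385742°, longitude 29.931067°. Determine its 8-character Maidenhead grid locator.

KJ47xj12

Shift to the Maidenhead origin (180°W, 90°S): lon 209.93107, lat 97.38574.
Field (20°×10°, letters A–R): lon ⌊209.93107/20⌋ = 10 → K; lat ⌊97.38574/10⌋ = 9 → J.
Square (2°×1°, digits 0–9): lon ⌊9.93107/2⌋ = 4; lat ⌊7.38574/1⌋ = 7.
Subsquare (5′×2.5′, letters a–x): lon ⌊1.93107/0.0833333⌋ = 23 → x; lat ⌊0.38574/0.0416667⌋ = 9 → j.
Extended square (30″×15″, digits 0–9): lon ⌊0.01440/0.00833333⌋ = 1; lat ⌊0.01074/0.00416667⌋ = 2.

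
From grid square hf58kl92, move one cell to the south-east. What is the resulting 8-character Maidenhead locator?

HF58ll01

Longitude extended square 9; +1 → 10, wraps to 0, carry into subsquare.
Longitude subsquare k = 10; +1 → 11 = l.
Latitude extended square 2; −1 → 1.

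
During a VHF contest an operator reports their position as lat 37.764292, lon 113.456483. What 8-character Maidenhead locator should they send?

Shift to the Maidenhead origin (180°W, 90°S): lon 293.45648, lat 127.76429.
Field: 293.45648/20 → 14 → O, 127.76429/10 → 12 → M; chars OM.
Square: 13.45648/2 → 6, 7.76429/1 → 7; chars 67.
Subsquare: 1.45648/0.0833333 → 17 → r, 0.76429/0.0416667 → 18 → s; chars rs.
Extended square: 0.03982/0.00833333 → 4, 0.01429/0.00416667 → 3; chars 43.

OM67rs43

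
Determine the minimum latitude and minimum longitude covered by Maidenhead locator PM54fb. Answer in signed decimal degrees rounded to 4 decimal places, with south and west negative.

34.0417, 130.4167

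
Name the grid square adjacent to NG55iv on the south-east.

Longitude subsquare i = 8; +1 → 9 = j.
Latitude subsquare v = 21; −1 → 20 = u.

NG55ju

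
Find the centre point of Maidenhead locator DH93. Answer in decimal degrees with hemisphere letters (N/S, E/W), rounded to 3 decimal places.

Field D=3, H=7: +3·20° lon, +7·10° lat → SW at lon -120°, lat -20°.
Square 9, 3: +9·2° lon, +3·1° lat → SW at lon -102°, lat -17°.
Cell spans 2° lon × 1° lat. Centre is SW corner plus half of each.
latitude 16.500° S, longitude 101.000° W.

16.500° S, 101.000° W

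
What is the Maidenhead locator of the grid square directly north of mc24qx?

Latitude subsquare x = 23; +1 → 24, wraps to 0 = a, carry into square.
Latitude square 4; +1 → 5.
The longitude characters are unchanged.

MC25qa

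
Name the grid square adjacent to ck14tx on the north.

Latitude subsquare x = 23; +1 → 24, wraps to 0 = a, carry into square.
Latitude square 4; +1 → 5.
The longitude characters are unchanged.

CK15ta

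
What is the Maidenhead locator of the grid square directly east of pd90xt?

QD00at

Longitude subsquare x = 23; +1 → 24, wraps to 0 = a, carry into square.
Longitude square 9; +1 → 10, wraps to 0, carry into field.
Longitude field P = 15; +1 → 16 = Q.
The latitude characters are unchanged.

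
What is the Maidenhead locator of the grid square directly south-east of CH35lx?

CH35mw

Longitude subsquare l = 11; +1 → 12 = m.
Latitude subsquare x = 23; −1 → 22 = w.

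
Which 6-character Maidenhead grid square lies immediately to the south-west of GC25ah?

Longitude subsquare a = 0; −1 → -1, wraps to 23 = x, carry into square.
Longitude square 2; −1 → 1.
Latitude subsquare h = 7; −1 → 6 = g.

GC15xg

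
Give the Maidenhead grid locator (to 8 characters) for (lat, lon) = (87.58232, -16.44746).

IR17sn69

Offset from 180°W / 90°S: lon 163.55254°, lat 177.58232°.
Field: 163.55254/20 → 8 → I, 177.58232/10 → 17 → R; chars IR.
Square: 3.55254/2 → 1, 7.58232/1 → 7; chars 17.
Subsquare: 1.55254/0.0833333 → 18 → s, 0.58232/0.0416667 → 13 → n; chars sn.
Extended square: 0.05254/0.00833333 → 6, 0.04065/0.00416667 → 9; chars 69.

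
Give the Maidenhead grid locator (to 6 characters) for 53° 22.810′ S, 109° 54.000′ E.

OD46wo

Shift to the Maidenhead origin (180°W, 90°S): lon 289.9000, lat 36.6198.
Field: 289.9000/20 → 14 → O, 36.6198/10 → 3 → D; chars OD.
Square: 9.9000/2 → 4, 6.6198/1 → 6; chars 46.
Subsquare: 1.9000/0.0833333 → 22 → w, 0.6198/0.0416667 → 14 → o; chars wo.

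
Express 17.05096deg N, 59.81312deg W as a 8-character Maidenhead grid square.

Offset from 180°W / 90°S: lon 120.18688°, lat 107.05096°.
Field (20°×10°, letters A–R): lon ⌊120.18688/20⌋ = 6 → G; lat ⌊107.05096/10⌋ = 10 → K.
Square (2°×1°, digits 0–9): lon ⌊0.18688/2⌋ = 0; lat ⌊7.05096/1⌋ = 7.
Subsquare (5′×2.5′, letters a–x): lon ⌊0.18688/0.0833333⌋ = 2 → c; lat ⌊0.05096/0.0416667⌋ = 1 → b.
Extended square (30″×15″, digits 0–9): lon ⌊0.02021/0.00833333⌋ = 2; lat ⌊0.00929/0.00416667⌋ = 2.

GK07cb22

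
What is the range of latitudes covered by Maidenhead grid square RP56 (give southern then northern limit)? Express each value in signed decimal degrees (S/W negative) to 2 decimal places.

66.00, 67.00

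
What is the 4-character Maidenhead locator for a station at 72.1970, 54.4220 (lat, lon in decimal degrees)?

Offset from 180°W / 90°S: lon 234.42°, lat 162.20°.
Field: 234.42/20 → 11 → L, 162.20/10 → 16 → Q; chars LQ.
Square: 14.42/2 → 7, 2.20/1 → 2; chars 72.

LQ72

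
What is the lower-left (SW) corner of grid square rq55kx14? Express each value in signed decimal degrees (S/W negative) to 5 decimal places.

75.97500, 170.84167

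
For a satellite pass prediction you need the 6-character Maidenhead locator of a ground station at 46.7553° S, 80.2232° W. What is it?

EE93vf

Offset from 180°W / 90°S: lon 99.7768°, lat 43.2447°.
Field: lon ⌊99.7768/20⌋ = 4 → E; lat ⌊43.2447/10⌋ = 4 → E.
Square: lon ⌊19.7768/2⌋ = 9; lat ⌊3.2447/1⌋ = 3.
Subsquare: lon ⌊1.7768/0.0833333⌋ = 21 → v; lat ⌊0.2447/0.0416667⌋ = 5 → f.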